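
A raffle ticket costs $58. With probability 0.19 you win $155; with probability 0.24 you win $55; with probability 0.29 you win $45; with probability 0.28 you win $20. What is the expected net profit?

3.3

E[payout] = 155·0.19 + 55·0.24 + 45·0.29 + 20·0.28
 = 29.45 + 13.2 + 13.05 + 5.6
 = 61.3
Net = 61.3 - 58 = 3.3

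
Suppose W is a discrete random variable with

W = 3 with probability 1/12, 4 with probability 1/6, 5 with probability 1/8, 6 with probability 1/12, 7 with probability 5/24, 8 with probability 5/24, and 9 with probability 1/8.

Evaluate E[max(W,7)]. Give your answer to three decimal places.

E[max(W,7)] = Σ max(w,7)·P(W=w)
 = 7·1/12 + 7·1/6 + 7·1/8 + 7·1/12 + 7·5/24 + 8·5/24 + 9·1/8
 = 7/12 + 7/6 + 7/8 + 7/12 + 35/24 + 5/3 + 9/8
 = 179/24

7.458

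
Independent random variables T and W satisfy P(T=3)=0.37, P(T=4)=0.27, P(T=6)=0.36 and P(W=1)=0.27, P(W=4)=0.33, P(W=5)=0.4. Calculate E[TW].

15.6165

E[TW] = Σ_t Σ_w tw · P(T=t)P(W=w)
 = 3·0.0999 + 12·0.1221 + 15·0.148 + 4·0.0729 + 16·0.0891 + 20·0.108 + 6·0.0972 + 24·0.1188 + 30·0.144
 = 0.2997 + 1.4652 + 2.22 + 0.2916 + 1.4256 + 2.16 + 0.5832 + 2.8512 + 4.32
 = 15.6165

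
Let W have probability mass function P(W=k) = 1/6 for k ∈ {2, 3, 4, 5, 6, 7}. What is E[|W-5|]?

1.5

E[|W-5|] = Σ |w-5|·P(W=w)
 = 3·1/6 + 2·1/6 + 1·1/6 + 0·1/6 + 1·1/6 + 2·1/6
 = 1/2 + 1/3 + 1/6 + 0 + 1/6 + 1/3
 = 3/2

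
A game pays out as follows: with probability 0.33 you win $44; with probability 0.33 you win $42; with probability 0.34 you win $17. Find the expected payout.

E[payout] = 44·0.33 + 42·0.33 + 17·0.34
 = 14.52 + 13.86 + 5.78
 = 34.16

34.16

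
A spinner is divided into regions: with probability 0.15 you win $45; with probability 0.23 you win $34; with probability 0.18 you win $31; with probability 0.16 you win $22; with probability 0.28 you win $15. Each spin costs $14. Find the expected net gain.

13.87

E[payout] = 45·0.15 + 34·0.23 + 31·0.18 + 22·0.16 + 15·0.28
 = 6.75 + 7.82 + 5.58 + 3.52 + 4.2
 = 27.87
Net = 27.87 - 14 = 13.87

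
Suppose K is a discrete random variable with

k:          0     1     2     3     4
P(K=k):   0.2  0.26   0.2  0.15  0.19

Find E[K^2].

E[K^2] = Σ k^2·P(K=k)
 = 0·0.2 + 1·0.26 + 4·0.2 + 9·0.15 + 16·0.19
 = 0 + 0.26 + 0.8 + 1.35 + 3.04
 = 5.45

5.45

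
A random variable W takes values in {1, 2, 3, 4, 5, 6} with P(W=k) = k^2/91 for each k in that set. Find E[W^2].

E[W^2] = Σ w^2·P(W=w)
 = 1·1/91 + 4·4/91 + 9·9/91 + 16·16/91 + 25·25/91 + 36·36/91
 = 1/91 + 16/91 + 81/91 + 256/91 + 625/91 + 1296/91
 = 25

25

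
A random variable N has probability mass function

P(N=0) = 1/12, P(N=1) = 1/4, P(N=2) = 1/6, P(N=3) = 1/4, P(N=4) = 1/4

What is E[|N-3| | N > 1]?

0.625

P(N > 1) = 1/6 + 1/4 + 1/4 = 2/3.
E[|N-3| | N > 1] = [1·1/6 + 0·1/4 + 1·1/4] / (2/3)
 = 5/12 / (2/3)
 = 5/8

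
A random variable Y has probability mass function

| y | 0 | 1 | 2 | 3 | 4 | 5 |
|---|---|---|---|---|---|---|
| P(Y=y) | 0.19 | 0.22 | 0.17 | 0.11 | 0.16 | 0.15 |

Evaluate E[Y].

2.28

E[Y] = Σ y·P(Y=y)
 = 0·0.19 + 1·0.22 + 2·0.17 + 3·0.11 + 4·0.16 + 5·0.15
 = 0 + 0.22 + 0.34 + 0.33 + 0.64 + 0.75
 = 2.28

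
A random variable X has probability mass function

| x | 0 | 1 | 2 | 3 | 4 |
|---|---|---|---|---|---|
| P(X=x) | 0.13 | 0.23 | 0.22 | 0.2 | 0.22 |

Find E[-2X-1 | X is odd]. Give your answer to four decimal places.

P(X is odd) = 0.23 + 0.2 = 0.43.
E[-2X-1 | X is odd] = [(-3)·0.23 + (-7)·0.2] / 0.43
 = -2.09 / 0.43
 = -209/43

-4.8605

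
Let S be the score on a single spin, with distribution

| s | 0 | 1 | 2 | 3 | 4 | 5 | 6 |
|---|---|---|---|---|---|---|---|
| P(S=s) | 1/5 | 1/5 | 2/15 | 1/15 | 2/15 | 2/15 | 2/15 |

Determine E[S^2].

11.6

E[S^2] = Σ s^2·P(S=s)
 = 0·1/5 + 1·1/5 + 4·2/15 + 9·1/15 + 16·2/15 + 25·2/15 + 36·2/15
 = 0 + 1/5 + 8/15 + 3/5 + 32/15 + 10/3 + 24/5
 = 58/5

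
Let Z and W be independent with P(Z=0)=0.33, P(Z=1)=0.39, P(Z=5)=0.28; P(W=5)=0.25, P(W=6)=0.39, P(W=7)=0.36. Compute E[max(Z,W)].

6.11

E[max(Z,W)] = Σ_z Σ_w max(z,w) · P(Z=z)P(W=w)
 = 5·0.0825 + 6·0.1287 + 7·0.1188 + 5·0.0975 + 6·0.1521 + 7·0.1404 + 5·0.07 + 6·0.1092 + 7·0.1008
 = 0.4125 + 0.7722 + 0.8316 + 0.4875 + 0.9126 + 0.9828 + 0.35 + 0.6552 + 0.7056
 = 6.11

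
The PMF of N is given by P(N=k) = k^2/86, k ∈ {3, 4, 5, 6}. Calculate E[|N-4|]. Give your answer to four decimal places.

1.2326

E[|N-4|] = Σ |n-4|·P(N=n)
 = 1·9/86 + 0·8/43 + 1·25/86 + 2·18/43
 = 9/86 + 0 + 25/86 + 36/43
 = 53/43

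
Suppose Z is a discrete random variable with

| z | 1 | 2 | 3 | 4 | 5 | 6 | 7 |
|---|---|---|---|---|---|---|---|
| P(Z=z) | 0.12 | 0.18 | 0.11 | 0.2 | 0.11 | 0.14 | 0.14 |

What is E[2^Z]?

E[2^Z] = Σ 2^z·P(Z=z)
 = 2·0.12 + 4·0.18 + 8·0.11 + 16·0.2 + 32·0.11 + 64·0.14 + 128·0.14
 = 0.24 + 0.72 + 0.88 + 3.2 + 3.52 + 8.96 + 17.92
 = 35.44

35.44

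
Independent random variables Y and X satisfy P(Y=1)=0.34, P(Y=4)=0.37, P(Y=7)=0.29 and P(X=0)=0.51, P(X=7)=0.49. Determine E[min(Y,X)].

1.8865

E[min(Y,X)] = Σ_y Σ_x min(y,x) · P(Y=y)P(X=x)
 = 0·0.1734 + 1·0.1666 + 0·0.1887 + 4·0.1813 + 0·0.1479 + 7·0.1421
 = 0 + 0.1666 + 0 + 0.7252 + 0 + 0.9947
 = 1.8865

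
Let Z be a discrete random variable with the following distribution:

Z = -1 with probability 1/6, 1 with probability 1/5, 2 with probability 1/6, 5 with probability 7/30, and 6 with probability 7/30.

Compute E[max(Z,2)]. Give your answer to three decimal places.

3.633

E[max(Z,2)] = Σ max(z,2)·P(Z=z)
 = 2·1/6 + 2·1/5 + 2·1/6 + 5·7/30 + 6·7/30
 = 1/3 + 2/5 + 1/3 + 7/6 + 7/5
 = 109/30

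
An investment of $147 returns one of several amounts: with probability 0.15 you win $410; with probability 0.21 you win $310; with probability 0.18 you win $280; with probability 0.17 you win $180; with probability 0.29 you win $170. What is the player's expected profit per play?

109.9

E[payout] = 410·0.15 + 310·0.21 + 280·0.18 + 180·0.17 + 170·0.29
 = 61.5 + 65.1 + 50.4 + 30.6 + 49.3
 = 256.9
Net = 256.9 - 147 = 109.9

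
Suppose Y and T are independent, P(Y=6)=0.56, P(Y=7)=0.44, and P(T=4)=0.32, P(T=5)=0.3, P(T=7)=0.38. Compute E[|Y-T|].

1.4256

E[|Y-T|] = Σ_y Σ_t |y-t| · P(Y=y)P(T=t)
 = 2·0.1792 + 1·0.168 + 1·0.2128 + 3·0.1408 + 2·0.132 + 0·0.1672
 = 0.3584 + 0.168 + 0.2128 + 0.4224 + 0.264 + 0
 = 1.4256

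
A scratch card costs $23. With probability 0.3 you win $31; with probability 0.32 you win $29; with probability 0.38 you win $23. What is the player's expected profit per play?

E[payout] = 31·0.3 + 29·0.32 + 23·0.38
 = 9.3 + 9.28 + 8.74
 = 27.32
Net = 27.32 - 23 = 4.32

4.32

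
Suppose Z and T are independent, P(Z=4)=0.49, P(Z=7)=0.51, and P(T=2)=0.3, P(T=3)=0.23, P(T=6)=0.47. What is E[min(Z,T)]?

E[min(Z,T)] = Σ_z Σ_t min(z,t) · P(Z=z)P(T=t)
 = 2·0.147 + 3·0.1127 + 4·0.2303 + 2·0.153 + 3·0.1173 + 6·0.2397
 = 0.294 + 0.3381 + 0.9212 + 0.306 + 0.3519 + 1.4382
 = 3.6494

3.6494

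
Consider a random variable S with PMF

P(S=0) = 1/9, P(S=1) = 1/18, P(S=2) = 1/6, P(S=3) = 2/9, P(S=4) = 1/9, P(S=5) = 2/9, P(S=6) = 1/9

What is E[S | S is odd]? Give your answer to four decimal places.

3.6667

P(S is odd) = 1/18 + 2/9 + 2/9 = 1/2.
E[S | S is odd] = [1·1/18 + 3·2/9 + 5·2/9] / (1/2)
 = 11/6 / (1/2)
 = 11/3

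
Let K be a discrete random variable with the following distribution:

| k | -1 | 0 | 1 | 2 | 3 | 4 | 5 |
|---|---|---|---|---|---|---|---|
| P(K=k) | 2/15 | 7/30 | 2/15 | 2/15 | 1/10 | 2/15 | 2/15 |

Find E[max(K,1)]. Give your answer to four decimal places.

2.2667

E[max(K,1)] = Σ max(k,1)·P(K=k)
 = 1·2/15 + 1·7/30 + 1·2/15 + 2·2/15 + 3·1/10 + 4·2/15 + 5·2/15
 = 2/15 + 7/30 + 2/15 + 4/15 + 3/10 + 8/15 + 2/3
 = 34/15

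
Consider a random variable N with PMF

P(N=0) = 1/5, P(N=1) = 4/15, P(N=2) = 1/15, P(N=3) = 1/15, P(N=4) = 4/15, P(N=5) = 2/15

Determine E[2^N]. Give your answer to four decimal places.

10.0667

E[2^N] = Σ 2^n·P(N=n)
 = 1·1/5 + 2·4/15 + 4·1/15 + 8·1/15 + 16·4/15 + 32·2/15
 = 1/5 + 8/15 + 4/15 + 8/15 + 64/15 + 64/15
 = 151/15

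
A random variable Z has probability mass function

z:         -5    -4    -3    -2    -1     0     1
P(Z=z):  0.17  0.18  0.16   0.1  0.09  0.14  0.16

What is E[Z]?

E[Z] = Σ z·P(Z=z)
 = (-5)·0.17 + (-4)·0.18 + (-3)·0.16 + (-2)·0.1 + (-1)·0.09 + 0·0.14 + 1·0.16
 = (-0.85) + (-0.72) + (-0.48) + (-0.2) + (-0.09) + 0 + 0.16
 = -2.18

-2.18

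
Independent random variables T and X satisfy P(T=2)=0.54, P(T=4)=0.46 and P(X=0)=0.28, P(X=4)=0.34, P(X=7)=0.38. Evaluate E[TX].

E[TX] = Σ_t Σ_x tx · P(T=t)P(X=x)
 = 0·0.1512 + 8·0.1836 + 14·0.2052 + 0·0.1288 + 16·0.1564 + 28·0.1748
 = 0 + 1.4688 + 2.8728 + 0 + 2.5024 + 4.8944
 = 11.7384

11.7384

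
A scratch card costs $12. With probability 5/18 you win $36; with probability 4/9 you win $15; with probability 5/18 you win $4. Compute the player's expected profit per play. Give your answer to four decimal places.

E[payout] = 36·5/18 + 15·4/9 + 4·5/18
 = 10 + 20/3 + 10/9
 = 160/9
Net = 160/9 - 12 = 52/9

5.7778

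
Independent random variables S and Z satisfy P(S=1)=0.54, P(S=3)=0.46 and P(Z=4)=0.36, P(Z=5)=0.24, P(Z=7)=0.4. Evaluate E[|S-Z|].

3.52

E[|S-Z|] = Σ_s Σ_z |s-z| · P(S=s)P(Z=z)
 = 3·0.1944 + 4·0.1296 + 6·0.216 + 1·0.1656 + 2·0.1104 + 4·0.184
 = 0.5832 + 0.5184 + 1.296 + 0.1656 + 0.2208 + 0.736
 = 3.52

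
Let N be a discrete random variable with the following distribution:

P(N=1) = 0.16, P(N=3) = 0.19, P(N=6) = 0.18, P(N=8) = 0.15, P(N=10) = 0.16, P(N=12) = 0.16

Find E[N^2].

E[N^2] = Σ n^2·P(N=n)
 = 1·0.16 + 9·0.19 + 36·0.18 + 64·0.15 + 100·0.16 + 144·0.16
 = 0.16 + 1.71 + 6.48 + 9.6 + 16 + 23.04
 = 56.99

56.99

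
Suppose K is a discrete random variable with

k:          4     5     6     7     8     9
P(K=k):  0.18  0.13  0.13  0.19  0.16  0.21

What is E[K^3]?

356.03

E[K^3] = Σ k^3·P(K=k)
 = 64·0.18 + 125·0.13 + 216·0.13 + 343·0.19 + 512·0.16 + 729·0.21
 = 11.52 + 16.25 + 28.08 + 65.17 + 81.92 + 153.09
 = 356.03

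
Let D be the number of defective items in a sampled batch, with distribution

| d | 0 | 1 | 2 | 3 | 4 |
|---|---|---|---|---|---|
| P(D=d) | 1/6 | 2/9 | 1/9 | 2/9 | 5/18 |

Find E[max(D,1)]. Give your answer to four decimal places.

E[max(D,1)] = Σ max(d,1)·P(D=d)
 = 1·1/6 + 1·2/9 + 2·1/9 + 3·2/9 + 4·5/18
 = 1/6 + 2/9 + 2/9 + 2/3 + 10/9
 = 43/18

2.3889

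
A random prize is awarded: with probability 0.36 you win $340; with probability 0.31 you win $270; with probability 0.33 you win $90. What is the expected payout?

235.8

E[payout] = 340·0.36 + 270·0.31 + 90·0.33
 = 122.4 + 83.7 + 29.7
 = 235.8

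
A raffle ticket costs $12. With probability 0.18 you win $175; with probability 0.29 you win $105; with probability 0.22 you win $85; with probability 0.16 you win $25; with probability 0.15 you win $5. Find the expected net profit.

73.4

E[payout] = 175·0.18 + 105·0.29 + 85·0.22 + 25·0.16 + 5·0.15
 = 31.5 + 30.45 + 18.7 + 4 + 0.75
 = 85.4
Net = 85.4 - 12 = 73.4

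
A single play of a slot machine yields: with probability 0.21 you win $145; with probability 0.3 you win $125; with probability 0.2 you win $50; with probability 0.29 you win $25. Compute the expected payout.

85.2

E[payout] = 145·0.21 + 125·0.3 + 50·0.2 + 25·0.29
 = 30.45 + 37.5 + 10 + 7.25
 = 85.2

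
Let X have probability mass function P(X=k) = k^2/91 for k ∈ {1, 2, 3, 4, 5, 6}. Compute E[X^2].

25

E[X^2] = Σ x^2·P(X=x)
 = 1·1/91 + 4·4/91 + 9·9/91 + 16·16/91 + 25·25/91 + 36·36/91
 = 1/91 + 16/91 + 81/91 + 256/91 + 625/91 + 1296/91
 = 25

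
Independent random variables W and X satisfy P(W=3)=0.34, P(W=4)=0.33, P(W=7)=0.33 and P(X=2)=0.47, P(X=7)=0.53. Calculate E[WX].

21.6225

E[WX] = Σ_w Σ_x wx · P(W=w)P(X=x)
 = 6·0.1598 + 21·0.1802 + 8·0.1551 + 28·0.1749 + 14·0.1551 + 49·0.1749
 = 0.9588 + 3.7842 + 1.2408 + 4.8972 + 2.1714 + 8.5701
 = 21.6225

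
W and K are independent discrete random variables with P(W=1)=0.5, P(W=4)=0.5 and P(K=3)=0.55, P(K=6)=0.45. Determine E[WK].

E[WK] = Σ_w Σ_k wk · P(W=w)P(K=k)
 = 3·0.275 + 6·0.225 + 12·0.275 + 24·0.225
 = 0.825 + 1.35 + 3.3 + 5.4
 = 10.875

10.875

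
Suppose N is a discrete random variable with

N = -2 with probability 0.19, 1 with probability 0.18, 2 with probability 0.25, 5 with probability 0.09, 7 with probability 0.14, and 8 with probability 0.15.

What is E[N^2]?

20.65

E[N^2] = Σ n^2·P(N=n)
 = 4·0.19 + 1·0.18 + 4·0.25 + 25·0.09 + 49·0.14 + 64·0.15
 = 0.76 + 0.18 + 1 + 2.25 + 6.86 + 9.6
 = 20.65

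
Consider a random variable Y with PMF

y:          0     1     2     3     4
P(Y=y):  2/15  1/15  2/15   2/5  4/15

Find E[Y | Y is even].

P(Y is even) = 2/15 + 2/15 + 4/15 = 8/15.
E[Y | Y is even] = [0·2/15 + 2·2/15 + 4·4/15] / (8/15)
 = 4/3 / (8/15)
 = 5/2

2.5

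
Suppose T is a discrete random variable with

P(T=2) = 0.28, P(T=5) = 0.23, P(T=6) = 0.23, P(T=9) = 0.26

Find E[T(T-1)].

30.78

E[T(T-1)] = Σ t(t-1)·P(T=t)
 = 2·0.28 + 20·0.23 + 30·0.23 + 72·0.26
 = 0.56 + 4.6 + 6.9 + 18.72
 = 30.78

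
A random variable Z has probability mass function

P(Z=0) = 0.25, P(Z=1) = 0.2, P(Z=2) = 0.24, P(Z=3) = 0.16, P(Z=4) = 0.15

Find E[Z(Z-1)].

3.24

E[Z(Z-1)] = Σ z(z-1)·P(Z=z)
 = 0·0.25 + 0·0.2 + 2·0.24 + 6·0.16 + 12·0.15
 = 0 + 0 + 0.48 + 0.96 + 1.8
 = 3.24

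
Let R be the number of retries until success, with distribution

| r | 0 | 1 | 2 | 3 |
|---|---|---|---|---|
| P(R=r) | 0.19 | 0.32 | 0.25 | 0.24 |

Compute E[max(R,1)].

E[max(R,1)] = Σ max(r,1)·P(R=r)
 = 1·0.19 + 1·0.32 + 2·0.25 + 3·0.24
 = 0.19 + 0.32 + 0.5 + 0.72
 = 1.73

1.73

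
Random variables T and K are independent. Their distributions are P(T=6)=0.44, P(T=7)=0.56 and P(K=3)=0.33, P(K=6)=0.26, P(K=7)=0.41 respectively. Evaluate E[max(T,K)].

E[max(T,K)] = Σ_t Σ_k max(t,k) · P(T=t)P(K=k)
 = 6·0.1452 + 6·0.1144 + 7·0.1804 + 7·0.1848 + 7·0.1456 + 7·0.2296
 = 0.8712 + 0.6864 + 1.2628 + 1.2936 + 1.0192 + 1.6072
 = 6.7404

6.7404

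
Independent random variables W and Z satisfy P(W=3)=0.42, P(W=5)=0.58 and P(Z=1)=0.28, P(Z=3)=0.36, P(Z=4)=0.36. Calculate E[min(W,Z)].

E[min(W,Z)] = Σ_w Σ_z min(w,z) · P(W=w)P(Z=z)
 = 1·0.1176 + 3·0.1512 + 3·0.1512 + 1·0.1624 + 3·0.2088 + 4·0.2088
 = 0.1176 + 0.4536 + 0.4536 + 0.1624 + 0.6264 + 0.8352
 = 2.6488

2.6488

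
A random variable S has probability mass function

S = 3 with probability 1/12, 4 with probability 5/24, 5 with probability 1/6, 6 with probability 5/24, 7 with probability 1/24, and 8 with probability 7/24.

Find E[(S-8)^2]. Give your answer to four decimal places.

E[(S-8)^2] = Σ (s-8)^2·P(S=s)
 = 25·1/12 + 16·5/24 + 9·1/6 + 4·5/24 + 1·1/24 + 0·7/24
 = 25/12 + 10/3 + 3/2 + 5/6 + 1/24 + 0
 = 187/24

7.7917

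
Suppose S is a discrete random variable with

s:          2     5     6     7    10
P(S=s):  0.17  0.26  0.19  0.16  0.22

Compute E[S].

E[S] = Σ s·P(S=s)
 = 2·0.17 + 5·0.26 + 6·0.19 + 7·0.16 + 10·0.22
 = 0.34 + 1.3 + 1.14 + 1.12 + 2.2
 = 6.1

6.1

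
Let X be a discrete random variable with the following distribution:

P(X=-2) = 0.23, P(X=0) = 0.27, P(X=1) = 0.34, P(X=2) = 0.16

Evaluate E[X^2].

E[X^2] = Σ x^2·P(X=x)
 = 4·0.23 + 0·0.27 + 1·0.34 + 4·0.16
 = 0.92 + 0 + 0.34 + 0.64
 = 1.9

1.9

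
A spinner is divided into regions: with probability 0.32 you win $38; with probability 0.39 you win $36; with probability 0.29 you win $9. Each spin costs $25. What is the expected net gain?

E[payout] = 38·0.32 + 36·0.39 + 9·0.29
 = 12.16 + 14.04 + 2.61
 = 28.81
Net = 28.81 - 25 = 3.81

3.81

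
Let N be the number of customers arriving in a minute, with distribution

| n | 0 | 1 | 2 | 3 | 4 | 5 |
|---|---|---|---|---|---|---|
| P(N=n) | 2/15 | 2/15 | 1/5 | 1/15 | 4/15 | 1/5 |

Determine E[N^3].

45.6

E[N^3] = Σ n^3·P(N=n)
 = 0·2/15 + 1·2/15 + 8·1/5 + 27·1/15 + 64·4/15 + 125·1/5
 = 0 + 2/15 + 8/5 + 9/5 + 256/15 + 25
 = 228/5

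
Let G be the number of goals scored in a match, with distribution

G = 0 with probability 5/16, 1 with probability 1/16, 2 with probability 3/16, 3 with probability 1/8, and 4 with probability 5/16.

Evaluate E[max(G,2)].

E[max(G,2)] = Σ max(g,2)·P(G=g)
 = 2·5/16 + 2·1/16 + 2·3/16 + 3·1/8 + 4·5/16
 = 5/8 + 1/8 + 3/8 + 3/8 + 5/4
 = 11/4

2.75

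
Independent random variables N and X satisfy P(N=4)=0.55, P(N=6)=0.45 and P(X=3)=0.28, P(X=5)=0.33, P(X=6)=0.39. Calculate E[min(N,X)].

E[min(N,X)] = Σ_n Σ_x min(n,x) · P(N=n)P(X=x)
 = 3·0.154 + 4·0.1815 + 4·0.2145 + 3·0.126 + 5·0.1485 + 6·0.1755
 = 0.462 + 0.726 + 0.858 + 0.378 + 0.7425 + 1.053
 = 4.2195

4.2195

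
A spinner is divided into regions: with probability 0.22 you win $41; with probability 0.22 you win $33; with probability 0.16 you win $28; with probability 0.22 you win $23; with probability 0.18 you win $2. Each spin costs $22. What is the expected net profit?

E[payout] = 41·0.22 + 33·0.22 + 28·0.16 + 23·0.22 + 2·0.18
 = 9.02 + 7.26 + 4.48 + 5.06 + 0.36
 = 26.18
Net = 26.18 - 22 = 4.18

4.18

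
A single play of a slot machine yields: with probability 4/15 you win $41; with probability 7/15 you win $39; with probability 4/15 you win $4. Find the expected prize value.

E[payout] = 41·4/15 + 39·7/15 + 4·4/15
 = 164/15 + 91/5 + 16/15
 = 151/5

30.2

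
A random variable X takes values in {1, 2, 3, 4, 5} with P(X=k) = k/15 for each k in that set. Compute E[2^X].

E[2^X] = Σ 2^x·P(X=x)
 = 2·1/15 + 4·2/15 + 8·1/5 + 16·4/15 + 32·1/3
 = 2/15 + 8/15 + 8/5 + 64/15 + 32/3
 = 86/5

17.2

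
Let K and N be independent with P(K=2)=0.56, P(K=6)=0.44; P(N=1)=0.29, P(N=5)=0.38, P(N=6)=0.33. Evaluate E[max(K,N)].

E[max(K,N)] = Σ_k Σ_n max(k,n) · P(K=k)P(N=n)
 = 2·0.1624 + 5·0.2128 + 6·0.1848 + 6·0.1276 + 6·0.1672 + 6·0.1452
 = 0.3248 + 1.064 + 1.1088 + 0.7656 + 1.0032 + 0.8712
 = 5.1376

5.1376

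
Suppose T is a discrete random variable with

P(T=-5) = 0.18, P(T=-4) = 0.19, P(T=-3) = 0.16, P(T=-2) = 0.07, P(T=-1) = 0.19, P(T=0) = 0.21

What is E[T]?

-2.47

E[T] = Σ t·P(T=t)
 = (-5)·0.18 + (-4)·0.19 + (-3)·0.16 + (-2)·0.07 + (-1)·0.19 + 0·0.21
 = (-0.9) + (-0.76) + (-0.48) + (-0.14) + (-0.19) + 0
 = -2.47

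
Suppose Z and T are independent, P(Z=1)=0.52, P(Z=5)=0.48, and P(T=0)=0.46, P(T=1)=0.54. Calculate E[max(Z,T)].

E[max(Z,T)] = Σ_z Σ_t max(z,t) · P(Z=z)P(T=t)
 = 1·0.2392 + 1·0.2808 + 5·0.2208 + 5·0.2592
 = 0.2392 + 0.2808 + 1.104 + 1.296
 = 2.92

2.92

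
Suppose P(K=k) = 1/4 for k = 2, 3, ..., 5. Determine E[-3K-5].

-15.5

E[-3K-5] = Σ (-3k-5)·P(K=k)
 = (-11)·1/4 + (-14)·1/4 + (-17)·1/4 + (-20)·1/4
 = (-11/4) + (-7/2) + (-17/4) + (-5)
 = -31/2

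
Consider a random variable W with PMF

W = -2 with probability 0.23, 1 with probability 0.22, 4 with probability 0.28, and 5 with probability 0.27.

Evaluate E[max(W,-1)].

E[max(W,-1)] = Σ max(w,-1)·P(W=w)
 = (-1)·0.23 + 1·0.22 + 4·0.28 + 5·0.27
 = (-0.23) + 0.22 + 1.12 + 1.35
 = 2.46

2.46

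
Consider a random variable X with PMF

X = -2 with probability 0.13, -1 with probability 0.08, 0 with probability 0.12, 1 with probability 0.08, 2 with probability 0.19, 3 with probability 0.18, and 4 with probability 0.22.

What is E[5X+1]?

8.7

E[5X+1] = Σ (5x+1)·P(X=x)
 = (-9)·0.13 + (-4)·0.08 + 1·0.12 + 6·0.08 + 11·0.19 + 16·0.18 + 21·0.22
 = (-1.17) + (-0.32) + 0.12 + 0.48 + 2.09 + 2.88 + 4.62
 = 8.7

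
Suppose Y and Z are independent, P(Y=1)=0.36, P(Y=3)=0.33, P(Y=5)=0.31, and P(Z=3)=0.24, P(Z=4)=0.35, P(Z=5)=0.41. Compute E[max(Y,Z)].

E[max(Y,Z)] = Σ_y Σ_z max(y,z) · P(Y=y)P(Z=z)
 = 3·0.0864 + 4·0.126 + 5·0.1476 + 3·0.0792 + 4·0.1155 + 5·0.1353 + 5·0.0744 + 5·0.1085 + 5·0.1271
 = 0.2592 + 0.504 + 0.738 + 0.2376 + 0.462 + 0.6765 + 0.372 + 0.5425 + 0.6355
 = 4.4273

4.4273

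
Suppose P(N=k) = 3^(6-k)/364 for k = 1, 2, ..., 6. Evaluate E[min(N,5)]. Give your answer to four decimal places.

1.4890

E[min(N,5)] = Σ min(n,5)·P(N=n)
 = 1·243/364 + 2·81/364 + 3·27/364 + 4·9/364 + 5·3/364 + 5·1/364
 = 243/364 + 81/182 + 81/364 + 9/91 + 15/364 + 5/364
 = 271/182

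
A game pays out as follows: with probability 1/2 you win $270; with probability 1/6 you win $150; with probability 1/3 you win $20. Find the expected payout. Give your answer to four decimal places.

166.6667

E[payout] = 270·1/2 + 150·1/6 + 20·1/3
 = 135 + 25 + 20/3
 = 500/3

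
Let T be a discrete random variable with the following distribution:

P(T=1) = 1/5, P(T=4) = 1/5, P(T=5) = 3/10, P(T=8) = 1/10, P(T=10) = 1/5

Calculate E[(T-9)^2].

E[(T-9)^2] = Σ (t-9)^2·P(T=t)
 = 64·1/5 + 25·1/5 + 16·3/10 + 1·1/10 + 1·1/5
 = 64/5 + 5 + 24/5 + 1/10 + 1/5
 = 229/10

22.9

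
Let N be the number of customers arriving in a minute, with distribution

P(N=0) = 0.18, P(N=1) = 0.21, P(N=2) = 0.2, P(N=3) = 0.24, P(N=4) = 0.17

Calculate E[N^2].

E[N^2] = Σ n^2·P(N=n)
 = 0·0.18 + 1·0.21 + 4·0.2 + 9·0.24 + 16·0.17
 = 0 + 0.21 + 0.8 + 2.16 + 2.72
 = 5.89

5.89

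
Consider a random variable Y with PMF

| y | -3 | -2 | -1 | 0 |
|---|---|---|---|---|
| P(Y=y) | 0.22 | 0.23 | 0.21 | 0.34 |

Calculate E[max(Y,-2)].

E[max(Y,-2)] = Σ max(y,-2)·P(Y=y)
 = (-2)·0.22 + (-2)·0.23 + (-1)·0.21 + 0·0.34
 = (-0.44) + (-0.46) + (-0.21) + 0
 = -1.11

-1.11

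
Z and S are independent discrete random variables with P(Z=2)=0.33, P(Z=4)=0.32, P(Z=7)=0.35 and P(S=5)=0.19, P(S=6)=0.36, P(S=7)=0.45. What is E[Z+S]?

10.65

E[Z+S] = Σ_z Σ_s (z+s) · P(Z=z)P(S=s)
 = 7·0.0627 + 8·0.1188 + 9·0.1485 + 9·0.0608 + 10·0.1152 + 11·0.144 + 12·0.0665 + 13·0.126 + 14·0.1575
 = 0.4389 + 0.9504 + 1.3365 + 0.5472 + 1.152 + 1.584 + 0.798 + 1.638 + 2.205
 = 10.65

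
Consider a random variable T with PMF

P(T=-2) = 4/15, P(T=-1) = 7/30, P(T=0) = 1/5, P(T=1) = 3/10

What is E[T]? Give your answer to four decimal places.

E[T] = Σ t·P(T=t)
 = (-2)·4/15 + (-1)·7/30 + 0·1/5 + 1·3/10
 = (-8/15) + (-7/30) + 0 + 3/10
 = -7/15

-0.4667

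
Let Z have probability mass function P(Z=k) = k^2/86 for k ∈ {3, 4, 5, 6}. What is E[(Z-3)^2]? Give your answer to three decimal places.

5.116

E[(Z-3)^2] = Σ (z-3)^2·P(Z=z)
 = 0·9/86 + 1·8/43 + 4·25/86 + 9·18/43
 = 0 + 8/43 + 50/43 + 162/43
 = 220/43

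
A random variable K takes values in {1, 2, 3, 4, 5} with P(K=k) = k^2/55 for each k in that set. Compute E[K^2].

E[K^2] = Σ k^2·P(K=k)
 = 1·1/55 + 4·4/55 + 9·9/55 + 16·16/55 + 25·5/11
 = 1/55 + 16/55 + 81/55 + 256/55 + 125/11
 = 89/5

17.8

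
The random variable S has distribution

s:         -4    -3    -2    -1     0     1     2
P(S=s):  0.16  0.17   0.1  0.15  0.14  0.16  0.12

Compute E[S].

E[S] = Σ s·P(S=s)
 = (-4)·0.16 + (-3)·0.17 + (-2)·0.1 + (-1)·0.15 + 0·0.14 + 1·0.16 + 2·0.12
 = (-0.64) + (-0.51) + (-0.2) + (-0.15) + 0 + 0.16 + 0.24
 = -1.1

-1.1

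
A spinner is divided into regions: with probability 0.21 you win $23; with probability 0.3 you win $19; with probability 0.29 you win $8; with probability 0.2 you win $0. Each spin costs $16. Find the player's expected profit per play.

E[payout] = 23·0.21 + 19·0.3 + 8·0.29 + 0·0.2
 = 4.83 + 5.7 + 2.32 + 0
 = 12.85
Net = 12.85 - 16 = -3.15

-3.15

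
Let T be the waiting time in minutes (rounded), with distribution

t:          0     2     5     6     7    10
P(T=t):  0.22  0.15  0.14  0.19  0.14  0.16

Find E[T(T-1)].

29.08

E[T(T-1)] = Σ t(t-1)·P(T=t)
 = 0·0.22 + 2·0.15 + 20·0.14 + 30·0.19 + 42·0.14 + 90·0.16
 = 0 + 0.3 + 2.8 + 5.7 + 5.88 + 14.4
 = 29.08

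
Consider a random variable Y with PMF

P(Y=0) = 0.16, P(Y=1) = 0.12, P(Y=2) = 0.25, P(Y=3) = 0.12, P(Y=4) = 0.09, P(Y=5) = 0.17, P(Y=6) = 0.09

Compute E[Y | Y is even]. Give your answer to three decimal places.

2.373

P(Y is even) = 0.16 + 0.25 + 0.09 + 0.09 = 0.59.
E[Y | Y is even] = [0·0.16 + 2·0.25 + 4·0.09 + 6·0.09] / 0.59
 = 1.4 / 0.59
 = 140/59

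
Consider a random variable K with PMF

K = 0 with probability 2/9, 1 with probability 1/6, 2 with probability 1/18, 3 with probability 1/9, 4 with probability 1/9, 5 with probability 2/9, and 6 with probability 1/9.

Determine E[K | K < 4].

1.1

P(K < 4) = 2/9 + 1/6 + 1/18 + 1/9 = 5/9.
E[K | K < 4] = [0·2/9 + 1·1/6 + 2·1/18 + 3·1/9] / (5/9)
 = 11/18 / (5/9)
 = 11/10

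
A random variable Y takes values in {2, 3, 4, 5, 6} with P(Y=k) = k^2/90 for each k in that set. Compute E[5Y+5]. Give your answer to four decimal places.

E[5Y+5] = Σ (5y+5)·P(Y=y)
 = 15·2/45 + 20·1/10 + 25·8/45 + 30·5/18 + 35·2/5
 = 2/3 + 2 + 40/9 + 25/3 + 14
 = 265/9

29.4444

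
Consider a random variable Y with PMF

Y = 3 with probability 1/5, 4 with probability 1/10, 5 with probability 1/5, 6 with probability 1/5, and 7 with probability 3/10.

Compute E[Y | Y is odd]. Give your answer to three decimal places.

P(Y is odd) = 1/5 + 1/5 + 3/10 = 7/10.
E[Y | Y is odd] = [3·1/5 + 5·1/5 + 7·3/10] / (7/10)
 = 37/10 / (7/10)
 = 37/7

5.286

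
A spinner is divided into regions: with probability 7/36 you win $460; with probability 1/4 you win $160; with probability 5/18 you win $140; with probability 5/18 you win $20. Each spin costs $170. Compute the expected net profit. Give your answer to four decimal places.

3.8889

E[payout] = 460·7/36 + 160·1/4 + 140·5/18 + 20·5/18
 = 805/9 + 40 + 350/9 + 50/9
 = 1565/9
Net = 1565/9 - 170 = 35/9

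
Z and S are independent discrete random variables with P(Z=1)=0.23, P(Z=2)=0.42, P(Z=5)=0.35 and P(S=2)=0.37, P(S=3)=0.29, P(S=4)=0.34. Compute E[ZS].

E[ZS] = Σ_z Σ_s zs · P(Z=z)P(S=s)
 = 2·0.0851 + 3·0.0667 + 4·0.0782 + 4·0.1554 + 6·0.1218 + 8·0.1428 + 10·0.1295 + 15·0.1015 + 20·0.119
 = 0.1702 + 0.2001 + 0.3128 + 0.6216 + 0.7308 + 1.1424 + 1.295 + 1.5225 + 2.38
 = 8.3754

8.3754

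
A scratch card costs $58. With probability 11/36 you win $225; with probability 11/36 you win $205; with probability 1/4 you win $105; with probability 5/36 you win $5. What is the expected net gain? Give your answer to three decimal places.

E[payout] = 225·11/36 + 205·11/36 + 105·1/4 + 5·5/36
 = 275/4 + 2255/36 + 105/4 + 25/36
 = 475/3
Net = 475/3 - 58 = 301/3

100.333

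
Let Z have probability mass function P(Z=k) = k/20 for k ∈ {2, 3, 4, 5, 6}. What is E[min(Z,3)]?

E[min(Z,3)] = Σ min(z,3)·P(Z=z)
 = 2·1/10 + 3·3/20 + 3·1/5 + 3·1/4 + 3·3/10
 = 1/5 + 9/20 + 3/5 + 3/4 + 9/10
 = 29/10

2.9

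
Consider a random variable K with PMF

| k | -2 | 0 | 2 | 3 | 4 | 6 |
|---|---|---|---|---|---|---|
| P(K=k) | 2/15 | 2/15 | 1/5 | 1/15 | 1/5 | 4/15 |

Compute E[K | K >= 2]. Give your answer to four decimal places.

P(K >= 2) = 1/5 + 1/15 + 1/5 + 4/15 = 11/15.
E[K | K >= 2] = [2·1/5 + 3·1/15 + 4·1/5 + 6·4/15] / (11/15)
 = 3 / (11/15)
 = 45/11

4.0909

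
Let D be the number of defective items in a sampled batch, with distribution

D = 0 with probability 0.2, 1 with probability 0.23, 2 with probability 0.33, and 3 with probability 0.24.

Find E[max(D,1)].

1.81

E[max(D,1)] = Σ max(d,1)·P(D=d)
 = 1·0.2 + 1·0.23 + 2·0.33 + 3·0.24
 = 0.2 + 0.23 + 0.66 + 0.72
 = 1.81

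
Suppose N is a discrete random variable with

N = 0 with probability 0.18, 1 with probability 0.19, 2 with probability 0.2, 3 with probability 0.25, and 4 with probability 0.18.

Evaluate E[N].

E[N] = Σ n·P(N=n)
 = 0·0.18 + 1·0.19 + 2·0.2 + 3·0.25 + 4·0.18
 = 0 + 0.19 + 0.4 + 0.75 + 0.72
 = 2.06

2.06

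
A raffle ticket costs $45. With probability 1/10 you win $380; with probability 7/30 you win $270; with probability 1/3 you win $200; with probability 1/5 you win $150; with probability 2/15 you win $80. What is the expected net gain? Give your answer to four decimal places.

E[payout] = 380·1/10 + 270·7/30 + 200·1/3 + 150·1/5 + 80·2/15
 = 38 + 63 + 200/3 + 30 + 32/3
 = 625/3
Net = 625/3 - 45 = 490/3

163.3333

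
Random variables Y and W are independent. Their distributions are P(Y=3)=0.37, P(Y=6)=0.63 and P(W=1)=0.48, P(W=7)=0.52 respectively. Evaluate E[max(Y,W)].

5.9872

E[max(Y,W)] = Σ_y Σ_w max(y,w) · P(Y=y)P(W=w)
 = 3·0.1776 + 7·0.1924 + 6·0.3024 + 7·0.3276
 = 0.5328 + 1.3468 + 1.8144 + 2.2932
 = 5.9872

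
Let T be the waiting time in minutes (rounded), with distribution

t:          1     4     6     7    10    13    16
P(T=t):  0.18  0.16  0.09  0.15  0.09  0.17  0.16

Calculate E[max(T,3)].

8.44

E[max(T,3)] = Σ max(t,3)·P(T=t)
 = 3·0.18 + 4·0.16 + 6·0.09 + 7·0.15 + 10·0.09 + 13·0.17 + 16·0.16
 = 0.54 + 0.64 + 0.54 + 1.05 + 0.9 + 2.21 + 2.56
 = 8.44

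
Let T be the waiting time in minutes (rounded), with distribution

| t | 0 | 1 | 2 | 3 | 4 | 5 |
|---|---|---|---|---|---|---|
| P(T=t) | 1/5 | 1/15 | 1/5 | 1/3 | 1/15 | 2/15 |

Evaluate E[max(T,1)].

E[max(T,1)] = Σ max(t,1)·P(T=t)
 = 1·1/5 + 1·1/15 + 2·1/5 + 3·1/3 + 4·1/15 + 5·2/15
 = 1/5 + 1/15 + 2/5 + 1 + 4/15 + 2/3
 = 13/5

2.6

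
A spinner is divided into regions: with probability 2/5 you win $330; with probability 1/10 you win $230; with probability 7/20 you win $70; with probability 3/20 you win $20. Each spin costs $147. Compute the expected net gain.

E[payout] = 330·2/5 + 230·1/10 + 70·7/20 + 20·3/20
 = 132 + 23 + 49/2 + 3
 = 365/2
Net = 365/2 - 147 = 71/2

35.5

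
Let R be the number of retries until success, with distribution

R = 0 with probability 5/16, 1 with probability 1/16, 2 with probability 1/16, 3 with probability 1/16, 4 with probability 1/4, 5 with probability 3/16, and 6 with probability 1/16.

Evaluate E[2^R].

E[2^R] = Σ 2^r·P(R=r)
 = 1·5/16 + 2·1/16 + 4·1/16 + 8·1/16 + 16·1/4 + 32·3/16 + 64·1/16
 = 5/16 + 1/8 + 1/4 + 1/2 + 4 + 6 + 4
 = 243/16

15.1875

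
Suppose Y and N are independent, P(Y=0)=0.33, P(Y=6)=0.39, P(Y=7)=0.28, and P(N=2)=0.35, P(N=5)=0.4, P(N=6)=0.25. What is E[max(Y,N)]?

5.686

E[max(Y,N)] = Σ_y Σ_n max(y,n) · P(Y=y)P(N=n)
 = 2·0.1155 + 5·0.132 + 6·0.0825 + 6·0.1365 + 6·0.156 + 6·0.0975 + 7·0.098 + 7·0.112 + 7·0.07
 = 0.231 + 0.66 + 0.495 + 0.819 + 0.936 + 0.585 + 0.686 + 0.784 + 0.49
 = 5.686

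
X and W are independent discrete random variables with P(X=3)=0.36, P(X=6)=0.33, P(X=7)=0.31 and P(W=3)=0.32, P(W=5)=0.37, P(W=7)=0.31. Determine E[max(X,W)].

E[max(X,W)] = Σ_x Σ_w max(x,w) · P(X=x)P(W=w)
 = 3·0.1152 + 5·0.1332 + 7·0.1116 + 6·0.1056 + 6·0.1221 + 7·0.1023 + 7·0.0992 + 7·0.1147 + 7·0.0961
 = 0.3456 + 0.666 + 0.7812 + 0.6336 + 0.7326 + 0.7161 + 0.6944 + 0.8029 + 0.6727
 = 6.0451

6.0451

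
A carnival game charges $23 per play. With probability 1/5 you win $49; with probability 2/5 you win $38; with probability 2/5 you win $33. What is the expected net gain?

15.2

E[payout] = 49·1/5 + 38·2/5 + 33·2/5
 = 49/5 + 76/5 + 66/5
 = 191/5
Net = 191/5 - 23 = 76/5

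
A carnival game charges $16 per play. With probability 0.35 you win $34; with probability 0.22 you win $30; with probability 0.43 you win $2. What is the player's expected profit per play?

3.36

E[payout] = 34·0.35 + 30·0.22 + 2·0.43
 = 11.9 + 6.6 + 0.86
 = 19.36
Net = 19.36 - 16 = 3.36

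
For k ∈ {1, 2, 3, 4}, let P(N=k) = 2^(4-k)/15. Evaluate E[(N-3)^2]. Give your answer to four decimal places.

E[(N-3)^2] = Σ (n-3)^2·P(N=n)
 = 4·8/15 + 1·4/15 + 0·2/15 + 1·1/15
 = 32/15 + 4/15 + 0 + 1/15
 = 37/15

2.4667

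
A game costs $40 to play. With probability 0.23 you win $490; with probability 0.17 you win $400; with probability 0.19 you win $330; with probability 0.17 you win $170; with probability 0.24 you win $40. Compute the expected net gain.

241.9

E[payout] = 490·0.23 + 400·0.17 + 330·0.19 + 170·0.17 + 40·0.24
 = 112.7 + 68 + 62.7 + 28.9 + 9.6
 = 281.9
Net = 281.9 - 40 = 241.9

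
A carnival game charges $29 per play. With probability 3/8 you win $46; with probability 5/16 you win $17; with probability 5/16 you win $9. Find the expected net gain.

-3.625

E[payout] = 46·3/8 + 17·5/16 + 9·5/16
 = 69/4 + 85/16 + 45/16
 = 203/8
Net = 203/8 - 29 = -29/8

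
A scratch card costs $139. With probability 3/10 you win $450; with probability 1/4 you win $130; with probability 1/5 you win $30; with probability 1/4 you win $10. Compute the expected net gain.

37

E[payout] = 450·3/10 + 130·1/4 + 30·1/5 + 10·1/4
 = 135 + 65/2 + 6 + 5/2
 = 176
Net = 176 - 139 = 37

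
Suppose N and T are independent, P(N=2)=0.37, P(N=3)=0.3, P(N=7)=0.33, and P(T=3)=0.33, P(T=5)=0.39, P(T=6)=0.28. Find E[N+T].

E[N+T] = Σ_n Σ_t (n+t) · P(N=n)P(T=t)
 = 5·0.1221 + 7·0.1443 + 8·0.1036 + 6·0.099 + 8·0.117 + 9·0.084 + 10·0.1089 + 12·0.1287 + 13·0.0924
 = 0.6105 + 1.0101 + 0.8288 + 0.594 + 0.936 + 0.756 + 1.089 + 1.5444 + 1.2012
 = 8.57

8.57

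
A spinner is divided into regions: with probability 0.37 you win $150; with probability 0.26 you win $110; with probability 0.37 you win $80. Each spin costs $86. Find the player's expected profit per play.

E[payout] = 150·0.37 + 110·0.26 + 80·0.37
 = 55.5 + 28.6 + 29.6
 = 113.7
Net = 113.7 - 86 = 27.7

27.7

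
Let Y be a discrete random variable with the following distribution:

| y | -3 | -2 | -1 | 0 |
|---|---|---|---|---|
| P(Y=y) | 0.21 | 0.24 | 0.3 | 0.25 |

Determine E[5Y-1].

-8.05

E[5Y-1] = Σ (5y-1)·P(Y=y)
 = (-16)·0.21 + (-11)·0.24 + (-6)·0.3 + (-1)·0.25
 = (-3.36) + (-2.64) + (-1.8) + (-0.25)
 = -8.05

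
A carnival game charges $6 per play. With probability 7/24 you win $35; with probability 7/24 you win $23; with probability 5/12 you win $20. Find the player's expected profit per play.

E[payout] = 35·7/24 + 23·7/24 + 20·5/12
 = 245/24 + 161/24 + 25/3
 = 101/4
Net = 101/4 - 6 = 77/4

19.25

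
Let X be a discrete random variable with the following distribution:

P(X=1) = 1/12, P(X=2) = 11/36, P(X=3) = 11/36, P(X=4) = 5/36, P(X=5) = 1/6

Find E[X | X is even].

P(X is even) = 11/36 + 5/36 = 4/9.
E[X | X is even] = [2·11/36 + 4·5/36] / (4/9)
 = 7/6 / (4/9)
 = 21/8

2.625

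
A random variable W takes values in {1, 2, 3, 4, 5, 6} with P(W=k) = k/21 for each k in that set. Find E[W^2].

21

E[W^2] = Σ w^2·P(W=w)
 = 1·1/21 + 4·2/21 + 9·1/7 + 16·4/21 + 25·5/21 + 36·2/7
 = 1/21 + 8/21 + 9/7 + 64/21 + 125/21 + 72/7
 = 21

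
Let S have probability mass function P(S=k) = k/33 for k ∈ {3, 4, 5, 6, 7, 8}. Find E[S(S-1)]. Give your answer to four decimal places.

E[S(S-1)] = Σ s(s-1)·P(S=s)
 = 6·1/11 + 12·4/33 + 20·5/33 + 30·2/11 + 42·7/33 + 56·8/33
 = 6/11 + 16/11 + 100/33 + 60/11 + 98/11 + 448/33
 = 1088/33

32.9697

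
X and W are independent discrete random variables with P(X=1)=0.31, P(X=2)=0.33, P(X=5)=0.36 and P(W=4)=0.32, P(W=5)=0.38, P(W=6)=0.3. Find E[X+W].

E[X+W] = Σ_x Σ_w (x+w) · P(X=x)P(W=w)
 = 5·0.0992 + 6·0.1178 + 7·0.093 + 6·0.1056 + 7·0.1254 + 8·0.099 + 9·0.1152 + 10·0.1368 + 11·0.108
 = 0.496 + 0.7068 + 0.651 + 0.6336 + 0.8778 + 0.792 + 1.0368 + 1.368 + 1.188
 = 7.75

7.75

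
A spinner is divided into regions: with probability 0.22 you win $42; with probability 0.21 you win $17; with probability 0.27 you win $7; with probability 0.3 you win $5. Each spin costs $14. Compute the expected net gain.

2.2

E[payout] = 42·0.22 + 17·0.21 + 7·0.27 + 5·0.3
 = 9.24 + 3.57 + 1.89 + 1.5
 = 16.2
Net = 16.2 - 14 = 2.2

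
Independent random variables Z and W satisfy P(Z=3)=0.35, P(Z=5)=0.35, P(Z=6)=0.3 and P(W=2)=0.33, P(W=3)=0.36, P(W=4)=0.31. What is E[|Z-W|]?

E[|Z-W|] = Σ_z Σ_w |z-w| · P(Z=z)P(W=w)
 = 1·0.1155 + 0·0.126 + 1·0.1085 + 3·0.1155 + 2·0.126 + 1·0.1085 + 4·0.099 + 3·0.108 + 2·0.093
 = 0.1155 + 0 + 0.1085 + 0.3465 + 0.252 + 0.1085 + 0.396 + 0.324 + 0.186
 = 1.837

1.837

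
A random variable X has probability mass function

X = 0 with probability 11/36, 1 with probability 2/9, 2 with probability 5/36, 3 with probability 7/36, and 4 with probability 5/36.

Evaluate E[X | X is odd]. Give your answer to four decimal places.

1.9333

P(X is odd) = 2/9 + 7/36 = 5/12.
E[X | X is odd] = [1·2/9 + 3·7/36] / (5/12)
 = 29/36 / (5/12)
 = 29/15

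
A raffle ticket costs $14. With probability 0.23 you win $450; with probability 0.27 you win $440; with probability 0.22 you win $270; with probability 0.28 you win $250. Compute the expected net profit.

337.7

E[payout] = 450·0.23 + 440·0.27 + 270·0.22 + 250·0.28
 = 103.5 + 118.8 + 59.4 + 70
 = 351.7
Net = 351.7 - 14 = 337.7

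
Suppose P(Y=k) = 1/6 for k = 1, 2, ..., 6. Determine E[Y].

E[Y] = Σ y·P(Y=y)
 = 1·1/6 + 2·1/6 + 3·1/6 + 4·1/6 + 5·1/6 + 6·1/6
 = 1/6 + 1/3 + 1/2 + 2/3 + 5/6 + 1
 = 7/2

3.5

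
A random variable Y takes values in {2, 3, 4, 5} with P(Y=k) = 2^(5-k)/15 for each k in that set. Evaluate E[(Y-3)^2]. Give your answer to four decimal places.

E[(Y-3)^2] = Σ (y-3)^2·P(Y=y)
 = 1·8/15 + 0·4/15 + 1·2/15 + 4·1/15
 = 8/15 + 0 + 2/15 + 4/15
 = 14/15

0.9333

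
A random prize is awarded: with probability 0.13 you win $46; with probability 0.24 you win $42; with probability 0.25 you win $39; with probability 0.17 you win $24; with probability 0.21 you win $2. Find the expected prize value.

30.31

E[payout] = 46·0.13 + 42·0.24 + 39·0.25 + 24·0.17 + 2·0.21
 = 5.98 + 10.08 + 9.75 + 4.08 + 0.42
 = 30.31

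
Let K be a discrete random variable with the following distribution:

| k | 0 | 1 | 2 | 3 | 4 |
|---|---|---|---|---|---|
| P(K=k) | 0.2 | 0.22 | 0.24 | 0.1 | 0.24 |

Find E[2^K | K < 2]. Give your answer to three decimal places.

P(K < 2) = 0.2 + 0.22 = 0.42.
E[2^K | K < 2] = [1·0.2 + 2·0.22] / 0.42
 = 0.64 / 0.42
 = 32/21

1.524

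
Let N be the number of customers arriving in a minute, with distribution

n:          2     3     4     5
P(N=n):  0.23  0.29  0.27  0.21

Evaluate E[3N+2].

E[3N+2] = Σ (3n+2)·P(N=n)
 = 8·0.23 + 11·0.29 + 14·0.27 + 17·0.21
 = 1.84 + 3.19 + 3.78 + 3.57
 = 12.38

12.38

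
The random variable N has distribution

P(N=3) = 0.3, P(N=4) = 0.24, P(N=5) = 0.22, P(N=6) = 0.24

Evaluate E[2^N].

28.64

E[2^N] = Σ 2^n·P(N=n)
 = 8·0.3 + 16·0.24 + 32·0.22 + 64·0.24
 = 2.4 + 3.84 + 7.04 + 15.36
 = 28.64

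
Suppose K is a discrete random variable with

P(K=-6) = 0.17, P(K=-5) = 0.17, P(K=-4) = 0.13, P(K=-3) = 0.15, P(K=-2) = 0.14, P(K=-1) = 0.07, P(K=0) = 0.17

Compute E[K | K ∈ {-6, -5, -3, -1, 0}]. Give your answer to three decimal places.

P(K ∈ {-6, -5, -3, -1, 0}) = 0.17 + 0.17 + 0.15 + 0.07 + 0.17 = 0.73.
E[K | K ∈ {-6, -5, -3, -1, 0}] = [(-6)·0.17 + (-5)·0.17 + (-3)·0.15 + (-1)·0.07 + 0·0.17] / 0.73
 = -2.39 / 0.73
 = -239/73

-3.274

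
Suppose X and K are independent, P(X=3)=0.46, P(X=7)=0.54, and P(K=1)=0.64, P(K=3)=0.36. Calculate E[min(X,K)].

E[min(X,K)] = Σ_x Σ_k min(x,k) · P(X=x)P(K=k)
 = 1·0.2944 + 3·0.1656 + 1·0.3456 + 3·0.1944
 = 0.2944 + 0.4968 + 0.3456 + 0.5832
 = 1.72

1.72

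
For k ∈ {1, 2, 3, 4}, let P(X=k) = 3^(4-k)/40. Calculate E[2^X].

E[2^X] = Σ 2^x·P(X=x)
 = 2·27/40 + 4·9/40 + 8·3/40 + 16·1/40
 = 27/20 + 9/10 + 3/5 + 2/5
 = 13/4

3.25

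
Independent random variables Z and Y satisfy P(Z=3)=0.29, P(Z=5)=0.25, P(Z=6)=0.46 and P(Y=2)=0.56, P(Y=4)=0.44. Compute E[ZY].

E[ZY] = Σ_z Σ_y zy · P(Z=z)P(Y=y)
 = 6·0.1624 + 12·0.1276 + 10·0.14 + 20·0.11 + 12·0.2576 + 24·0.2024
 = 0.9744 + 1.5312 + 1.4 + 2.2 + 3.0912 + 4.8576
 = 14.0544

14.0544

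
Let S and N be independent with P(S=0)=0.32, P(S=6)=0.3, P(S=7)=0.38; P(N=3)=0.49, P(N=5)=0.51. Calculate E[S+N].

8.48

E[S+N] = Σ_s Σ_n (s+n) · P(S=s)P(N=n)
 = 3·0.1568 + 5·0.1632 + 9·0.147 + 11·0.153 + 10·0.1862 + 12·0.1938
 = 0.4704 + 0.816 + 1.323 + 1.683 + 1.862 + 2.3256
 = 8.48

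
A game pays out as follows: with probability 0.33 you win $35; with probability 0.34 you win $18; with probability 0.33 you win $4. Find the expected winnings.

E[payout] = 35·0.33 + 18·0.34 + 4·0.33
 = 11.55 + 6.12 + 1.32
 = 18.99

18.99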